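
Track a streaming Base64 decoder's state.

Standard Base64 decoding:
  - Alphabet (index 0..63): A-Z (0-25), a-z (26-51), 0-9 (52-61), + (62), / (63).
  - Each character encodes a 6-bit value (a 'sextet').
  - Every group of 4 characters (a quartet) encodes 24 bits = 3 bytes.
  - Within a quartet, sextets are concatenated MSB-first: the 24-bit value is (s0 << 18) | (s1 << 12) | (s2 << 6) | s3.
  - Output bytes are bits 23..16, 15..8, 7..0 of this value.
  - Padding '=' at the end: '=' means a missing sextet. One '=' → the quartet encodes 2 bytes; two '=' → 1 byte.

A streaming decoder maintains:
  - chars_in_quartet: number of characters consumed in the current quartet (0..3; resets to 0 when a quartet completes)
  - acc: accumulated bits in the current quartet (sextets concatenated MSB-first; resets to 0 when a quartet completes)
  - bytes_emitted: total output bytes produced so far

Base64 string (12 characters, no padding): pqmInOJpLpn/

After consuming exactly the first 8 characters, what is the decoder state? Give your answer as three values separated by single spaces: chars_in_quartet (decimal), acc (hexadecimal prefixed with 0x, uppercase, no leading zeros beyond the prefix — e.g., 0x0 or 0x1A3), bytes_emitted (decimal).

After char 0 ('p'=41): chars_in_quartet=1 acc=0x29 bytes_emitted=0
After char 1 ('q'=42): chars_in_quartet=2 acc=0xA6A bytes_emitted=0
After char 2 ('m'=38): chars_in_quartet=3 acc=0x29AA6 bytes_emitted=0
After char 3 ('I'=8): chars_in_quartet=4 acc=0xA6A988 -> emit A6 A9 88, reset; bytes_emitted=3
After char 4 ('n'=39): chars_in_quartet=1 acc=0x27 bytes_emitted=3
After char 5 ('O'=14): chars_in_quartet=2 acc=0x9CE bytes_emitted=3
After char 6 ('J'=9): chars_in_quartet=3 acc=0x27389 bytes_emitted=3
After char 7 ('p'=41): chars_in_quartet=4 acc=0x9CE269 -> emit 9C E2 69, reset; bytes_emitted=6

Answer: 0 0x0 6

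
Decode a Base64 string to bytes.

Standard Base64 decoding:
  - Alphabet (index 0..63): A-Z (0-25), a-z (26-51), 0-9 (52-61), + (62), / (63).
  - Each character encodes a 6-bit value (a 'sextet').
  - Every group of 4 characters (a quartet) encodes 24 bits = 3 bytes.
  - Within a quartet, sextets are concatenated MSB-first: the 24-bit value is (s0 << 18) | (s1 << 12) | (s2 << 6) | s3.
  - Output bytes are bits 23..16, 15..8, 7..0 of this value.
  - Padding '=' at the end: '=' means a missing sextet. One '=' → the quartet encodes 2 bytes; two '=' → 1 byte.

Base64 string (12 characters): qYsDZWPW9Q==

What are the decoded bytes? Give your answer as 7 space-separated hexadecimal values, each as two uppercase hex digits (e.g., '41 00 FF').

Answer: A9 8B 03 65 63 D6 F5

Derivation:
After char 0 ('q'=42): chars_in_quartet=1 acc=0x2A bytes_emitted=0
After char 1 ('Y'=24): chars_in_quartet=2 acc=0xA98 bytes_emitted=0
After char 2 ('s'=44): chars_in_quartet=3 acc=0x2A62C bytes_emitted=0
After char 3 ('D'=3): chars_in_quartet=4 acc=0xA98B03 -> emit A9 8B 03, reset; bytes_emitted=3
After char 4 ('Z'=25): chars_in_quartet=1 acc=0x19 bytes_emitted=3
After char 5 ('W'=22): chars_in_quartet=2 acc=0x656 bytes_emitted=3
After char 6 ('P'=15): chars_in_quartet=3 acc=0x1958F bytes_emitted=3
After char 7 ('W'=22): chars_in_quartet=4 acc=0x6563D6 -> emit 65 63 D6, reset; bytes_emitted=6
After char 8 ('9'=61): chars_in_quartet=1 acc=0x3D bytes_emitted=6
After char 9 ('Q'=16): chars_in_quartet=2 acc=0xF50 bytes_emitted=6
Padding '==': partial quartet acc=0xF50 -> emit F5; bytes_emitted=7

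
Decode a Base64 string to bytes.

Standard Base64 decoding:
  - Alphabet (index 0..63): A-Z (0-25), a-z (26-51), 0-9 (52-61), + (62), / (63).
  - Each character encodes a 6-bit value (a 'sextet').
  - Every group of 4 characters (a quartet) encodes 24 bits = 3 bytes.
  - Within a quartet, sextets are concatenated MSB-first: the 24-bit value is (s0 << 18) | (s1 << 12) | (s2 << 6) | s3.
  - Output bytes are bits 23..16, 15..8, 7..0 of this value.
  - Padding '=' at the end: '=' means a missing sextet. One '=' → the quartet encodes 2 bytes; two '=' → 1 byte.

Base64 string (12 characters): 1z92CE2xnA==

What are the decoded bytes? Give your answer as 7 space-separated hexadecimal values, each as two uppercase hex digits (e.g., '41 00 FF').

After char 0 ('1'=53): chars_in_quartet=1 acc=0x35 bytes_emitted=0
After char 1 ('z'=51): chars_in_quartet=2 acc=0xD73 bytes_emitted=0
After char 2 ('9'=61): chars_in_quartet=3 acc=0x35CFD bytes_emitted=0
After char 3 ('2'=54): chars_in_quartet=4 acc=0xD73F76 -> emit D7 3F 76, reset; bytes_emitted=3
After char 4 ('C'=2): chars_in_quartet=1 acc=0x2 bytes_emitted=3
After char 5 ('E'=4): chars_in_quartet=2 acc=0x84 bytes_emitted=3
After char 6 ('2'=54): chars_in_quartet=3 acc=0x2136 bytes_emitted=3
After char 7 ('x'=49): chars_in_quartet=4 acc=0x84DB1 -> emit 08 4D B1, reset; bytes_emitted=6
After char 8 ('n'=39): chars_in_quartet=1 acc=0x27 bytes_emitted=6
After char 9 ('A'=0): chars_in_quartet=2 acc=0x9C0 bytes_emitted=6
Padding '==': partial quartet acc=0x9C0 -> emit 9C; bytes_emitted=7

Answer: D7 3F 76 08 4D B1 9C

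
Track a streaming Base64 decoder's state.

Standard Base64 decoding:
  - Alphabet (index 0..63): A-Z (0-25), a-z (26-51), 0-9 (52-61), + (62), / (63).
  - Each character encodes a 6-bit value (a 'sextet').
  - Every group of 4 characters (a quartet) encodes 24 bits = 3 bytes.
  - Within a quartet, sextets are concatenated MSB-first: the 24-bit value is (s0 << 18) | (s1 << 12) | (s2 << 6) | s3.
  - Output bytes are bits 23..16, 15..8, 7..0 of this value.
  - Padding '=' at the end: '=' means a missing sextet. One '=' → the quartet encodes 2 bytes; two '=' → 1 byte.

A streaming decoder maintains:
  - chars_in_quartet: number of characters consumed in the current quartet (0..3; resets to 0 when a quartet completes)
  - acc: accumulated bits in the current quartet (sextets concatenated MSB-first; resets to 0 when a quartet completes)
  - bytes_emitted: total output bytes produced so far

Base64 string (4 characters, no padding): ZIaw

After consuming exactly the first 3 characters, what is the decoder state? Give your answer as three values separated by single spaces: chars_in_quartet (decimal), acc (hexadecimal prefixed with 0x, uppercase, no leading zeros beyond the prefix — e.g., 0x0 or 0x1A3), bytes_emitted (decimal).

Answer: 3 0x1921A 0

Derivation:
After char 0 ('Z'=25): chars_in_quartet=1 acc=0x19 bytes_emitted=0
After char 1 ('I'=8): chars_in_quartet=2 acc=0x648 bytes_emitted=0
After char 2 ('a'=26): chars_in_quartet=3 acc=0x1921A bytes_emitted=0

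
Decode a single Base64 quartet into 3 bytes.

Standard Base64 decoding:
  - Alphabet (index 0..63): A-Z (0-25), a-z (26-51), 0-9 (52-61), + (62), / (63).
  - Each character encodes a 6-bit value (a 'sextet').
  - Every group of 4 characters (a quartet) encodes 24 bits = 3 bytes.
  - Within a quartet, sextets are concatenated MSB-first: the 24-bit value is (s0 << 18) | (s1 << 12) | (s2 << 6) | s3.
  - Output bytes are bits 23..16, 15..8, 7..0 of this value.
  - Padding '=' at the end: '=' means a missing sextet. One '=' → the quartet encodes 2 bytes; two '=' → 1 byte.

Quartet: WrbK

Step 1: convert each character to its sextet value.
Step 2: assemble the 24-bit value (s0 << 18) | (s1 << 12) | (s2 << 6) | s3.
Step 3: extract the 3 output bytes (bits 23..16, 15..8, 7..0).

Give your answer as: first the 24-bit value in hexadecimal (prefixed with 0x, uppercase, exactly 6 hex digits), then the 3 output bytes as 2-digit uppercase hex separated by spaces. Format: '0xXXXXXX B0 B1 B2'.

Answer: 0x5AB6CA 5A B6 CA

Derivation:
Sextets: W=22, r=43, b=27, K=10
24-bit: (22<<18) | (43<<12) | (27<<6) | 10
      = 0x580000 | 0x02B000 | 0x0006C0 | 0x00000A
      = 0x5AB6CA
Bytes: (v>>16)&0xFF=5A, (v>>8)&0xFF=B6, v&0xFF=CA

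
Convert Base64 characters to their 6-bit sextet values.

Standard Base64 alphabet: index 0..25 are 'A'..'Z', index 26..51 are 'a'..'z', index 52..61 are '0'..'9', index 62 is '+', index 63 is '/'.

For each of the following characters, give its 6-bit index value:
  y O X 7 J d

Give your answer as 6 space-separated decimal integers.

'y': a..z range, 26 + ord('y') − ord('a') = 50
'O': A..Z range, ord('O') − ord('A') = 14
'X': A..Z range, ord('X') − ord('A') = 23
'7': 0..9 range, 52 + ord('7') − ord('0') = 59
'J': A..Z range, ord('J') − ord('A') = 9
'd': a..z range, 26 + ord('d') − ord('a') = 29

Answer: 50 14 23 59 9 29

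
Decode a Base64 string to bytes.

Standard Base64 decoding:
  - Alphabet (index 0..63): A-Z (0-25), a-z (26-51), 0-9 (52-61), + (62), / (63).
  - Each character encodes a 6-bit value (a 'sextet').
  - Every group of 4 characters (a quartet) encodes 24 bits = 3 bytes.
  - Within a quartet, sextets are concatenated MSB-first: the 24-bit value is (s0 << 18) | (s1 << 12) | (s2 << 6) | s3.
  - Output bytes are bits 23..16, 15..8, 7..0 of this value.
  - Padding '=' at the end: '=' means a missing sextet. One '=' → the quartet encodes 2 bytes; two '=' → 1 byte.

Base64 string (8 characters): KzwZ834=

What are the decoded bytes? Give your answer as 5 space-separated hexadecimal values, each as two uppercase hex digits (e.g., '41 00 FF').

After char 0 ('K'=10): chars_in_quartet=1 acc=0xA bytes_emitted=0
After char 1 ('z'=51): chars_in_quartet=2 acc=0x2B3 bytes_emitted=0
After char 2 ('w'=48): chars_in_quartet=3 acc=0xACF0 bytes_emitted=0
After char 3 ('Z'=25): chars_in_quartet=4 acc=0x2B3C19 -> emit 2B 3C 19, reset; bytes_emitted=3
After char 4 ('8'=60): chars_in_quartet=1 acc=0x3C bytes_emitted=3
After char 5 ('3'=55): chars_in_quartet=2 acc=0xF37 bytes_emitted=3
After char 6 ('4'=56): chars_in_quartet=3 acc=0x3CDF8 bytes_emitted=3
Padding '=': partial quartet acc=0x3CDF8 -> emit F3 7E; bytes_emitted=5

Answer: 2B 3C 19 F3 7E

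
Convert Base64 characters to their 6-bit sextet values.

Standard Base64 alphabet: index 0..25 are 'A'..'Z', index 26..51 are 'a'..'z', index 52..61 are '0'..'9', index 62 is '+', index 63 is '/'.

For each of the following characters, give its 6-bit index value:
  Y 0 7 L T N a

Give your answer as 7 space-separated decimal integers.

'Y': A..Z range, ord('Y') − ord('A') = 24
'0': 0..9 range, 52 + ord('0') − ord('0') = 52
'7': 0..9 range, 52 + ord('7') − ord('0') = 59
'L': A..Z range, ord('L') − ord('A') = 11
'T': A..Z range, ord('T') − ord('A') = 19
'N': A..Z range, ord('N') − ord('A') = 13
'a': a..z range, 26 + ord('a') − ord('a') = 26

Answer: 24 52 59 11 19 13 26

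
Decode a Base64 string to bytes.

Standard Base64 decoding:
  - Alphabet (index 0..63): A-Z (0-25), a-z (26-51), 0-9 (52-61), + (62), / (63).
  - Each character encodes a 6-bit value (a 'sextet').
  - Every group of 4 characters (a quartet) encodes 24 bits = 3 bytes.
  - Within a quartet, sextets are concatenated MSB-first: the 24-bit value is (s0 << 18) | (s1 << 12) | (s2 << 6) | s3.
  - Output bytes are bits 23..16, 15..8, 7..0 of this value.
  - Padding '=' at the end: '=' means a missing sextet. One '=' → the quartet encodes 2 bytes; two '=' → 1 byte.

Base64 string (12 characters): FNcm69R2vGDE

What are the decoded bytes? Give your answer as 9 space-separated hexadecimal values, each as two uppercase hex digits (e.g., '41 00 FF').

Answer: 14 D7 26 EB D4 76 BC 60 C4

Derivation:
After char 0 ('F'=5): chars_in_quartet=1 acc=0x5 bytes_emitted=0
After char 1 ('N'=13): chars_in_quartet=2 acc=0x14D bytes_emitted=0
After char 2 ('c'=28): chars_in_quartet=3 acc=0x535C bytes_emitted=0
After char 3 ('m'=38): chars_in_quartet=4 acc=0x14D726 -> emit 14 D7 26, reset; bytes_emitted=3
After char 4 ('6'=58): chars_in_quartet=1 acc=0x3A bytes_emitted=3
After char 5 ('9'=61): chars_in_quartet=2 acc=0xEBD bytes_emitted=3
After char 6 ('R'=17): chars_in_quartet=3 acc=0x3AF51 bytes_emitted=3
After char 7 ('2'=54): chars_in_quartet=4 acc=0xEBD476 -> emit EB D4 76, reset; bytes_emitted=6
After char 8 ('v'=47): chars_in_quartet=1 acc=0x2F bytes_emitted=6
After char 9 ('G'=6): chars_in_quartet=2 acc=0xBC6 bytes_emitted=6
After char 10 ('D'=3): chars_in_quartet=3 acc=0x2F183 bytes_emitted=6
After char 11 ('E'=4): chars_in_quartet=4 acc=0xBC60C4 -> emit BC 60 C4, reset; bytes_emitted=9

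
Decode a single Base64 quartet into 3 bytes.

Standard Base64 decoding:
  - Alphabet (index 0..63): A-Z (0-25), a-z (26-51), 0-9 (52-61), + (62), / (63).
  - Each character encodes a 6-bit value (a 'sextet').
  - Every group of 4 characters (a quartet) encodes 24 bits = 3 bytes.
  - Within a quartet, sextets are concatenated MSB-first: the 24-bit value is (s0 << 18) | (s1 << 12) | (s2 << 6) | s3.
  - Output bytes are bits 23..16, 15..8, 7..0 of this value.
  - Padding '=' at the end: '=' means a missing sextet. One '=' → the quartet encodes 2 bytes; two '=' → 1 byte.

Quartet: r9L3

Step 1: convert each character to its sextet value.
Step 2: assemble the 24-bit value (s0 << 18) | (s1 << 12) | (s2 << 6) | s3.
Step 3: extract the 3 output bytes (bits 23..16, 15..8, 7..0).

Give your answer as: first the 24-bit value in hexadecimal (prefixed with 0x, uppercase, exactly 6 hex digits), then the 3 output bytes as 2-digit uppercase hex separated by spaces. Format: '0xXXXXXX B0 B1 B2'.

Answer: 0xAFD2F7 AF D2 F7

Derivation:
Sextets: r=43, 9=61, L=11, 3=55
24-bit: (43<<18) | (61<<12) | (11<<6) | 55
      = 0xAC0000 | 0x03D000 | 0x0002C0 | 0x000037
      = 0xAFD2F7
Bytes: (v>>16)&0xFF=AF, (v>>8)&0xFF=D2, v&0xFF=F7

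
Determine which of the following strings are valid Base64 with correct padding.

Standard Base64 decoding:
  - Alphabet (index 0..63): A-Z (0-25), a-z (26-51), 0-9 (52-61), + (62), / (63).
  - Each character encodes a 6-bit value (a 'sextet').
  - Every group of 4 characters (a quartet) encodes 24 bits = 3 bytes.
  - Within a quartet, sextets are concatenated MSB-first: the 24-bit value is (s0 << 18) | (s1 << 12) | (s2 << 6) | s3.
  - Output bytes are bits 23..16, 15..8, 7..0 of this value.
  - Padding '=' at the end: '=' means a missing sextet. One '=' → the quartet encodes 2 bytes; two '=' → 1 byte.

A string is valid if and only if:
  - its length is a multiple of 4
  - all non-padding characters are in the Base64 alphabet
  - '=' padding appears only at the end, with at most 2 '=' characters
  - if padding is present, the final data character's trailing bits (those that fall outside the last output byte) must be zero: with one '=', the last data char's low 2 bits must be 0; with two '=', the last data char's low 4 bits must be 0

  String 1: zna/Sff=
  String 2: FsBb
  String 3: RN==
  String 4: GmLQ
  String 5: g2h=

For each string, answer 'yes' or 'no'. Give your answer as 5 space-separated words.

Answer: no yes no yes no

Derivation:
String 1: 'zna/Sff=' → invalid (bad trailing bits)
String 2: 'FsBb' → valid
String 3: 'RN==' → invalid (bad trailing bits)
String 4: 'GmLQ' → valid
String 5: 'g2h=' → invalid (bad trailing bits)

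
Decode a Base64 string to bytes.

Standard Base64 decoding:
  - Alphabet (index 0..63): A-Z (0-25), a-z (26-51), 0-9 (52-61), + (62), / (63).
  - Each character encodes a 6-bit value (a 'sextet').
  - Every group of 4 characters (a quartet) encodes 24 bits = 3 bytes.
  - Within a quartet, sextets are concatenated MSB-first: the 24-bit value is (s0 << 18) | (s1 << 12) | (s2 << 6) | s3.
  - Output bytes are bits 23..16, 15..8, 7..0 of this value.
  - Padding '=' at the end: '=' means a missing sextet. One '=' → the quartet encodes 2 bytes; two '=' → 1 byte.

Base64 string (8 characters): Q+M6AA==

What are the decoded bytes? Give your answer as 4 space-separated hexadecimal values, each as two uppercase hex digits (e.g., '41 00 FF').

Answer: 43 E3 3A 00

Derivation:
After char 0 ('Q'=16): chars_in_quartet=1 acc=0x10 bytes_emitted=0
After char 1 ('+'=62): chars_in_quartet=2 acc=0x43E bytes_emitted=0
After char 2 ('M'=12): chars_in_quartet=3 acc=0x10F8C bytes_emitted=0
After char 3 ('6'=58): chars_in_quartet=4 acc=0x43E33A -> emit 43 E3 3A, reset; bytes_emitted=3
After char 4 ('A'=0): chars_in_quartet=1 acc=0x0 bytes_emitted=3
After char 5 ('A'=0): chars_in_quartet=2 acc=0x0 bytes_emitted=3
Padding '==': partial quartet acc=0x0 -> emit 00; bytes_emitted=4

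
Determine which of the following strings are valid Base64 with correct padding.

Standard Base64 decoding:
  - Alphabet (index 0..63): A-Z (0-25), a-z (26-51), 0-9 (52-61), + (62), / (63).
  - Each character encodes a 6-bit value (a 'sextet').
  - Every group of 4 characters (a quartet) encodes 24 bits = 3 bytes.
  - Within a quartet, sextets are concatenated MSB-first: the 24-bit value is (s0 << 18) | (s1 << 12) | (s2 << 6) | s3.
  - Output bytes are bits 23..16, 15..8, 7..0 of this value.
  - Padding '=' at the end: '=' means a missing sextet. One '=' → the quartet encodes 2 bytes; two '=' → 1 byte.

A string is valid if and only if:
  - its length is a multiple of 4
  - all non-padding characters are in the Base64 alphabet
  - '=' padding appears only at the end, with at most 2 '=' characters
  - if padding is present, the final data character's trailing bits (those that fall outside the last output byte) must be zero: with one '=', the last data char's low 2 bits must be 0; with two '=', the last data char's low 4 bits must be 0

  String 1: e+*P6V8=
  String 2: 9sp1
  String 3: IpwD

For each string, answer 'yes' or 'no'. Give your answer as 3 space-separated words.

Answer: no yes yes

Derivation:
String 1: 'e+*P6V8=' → invalid (bad char(s): ['*'])
String 2: '9sp1' → valid
String 3: 'IpwD' → valid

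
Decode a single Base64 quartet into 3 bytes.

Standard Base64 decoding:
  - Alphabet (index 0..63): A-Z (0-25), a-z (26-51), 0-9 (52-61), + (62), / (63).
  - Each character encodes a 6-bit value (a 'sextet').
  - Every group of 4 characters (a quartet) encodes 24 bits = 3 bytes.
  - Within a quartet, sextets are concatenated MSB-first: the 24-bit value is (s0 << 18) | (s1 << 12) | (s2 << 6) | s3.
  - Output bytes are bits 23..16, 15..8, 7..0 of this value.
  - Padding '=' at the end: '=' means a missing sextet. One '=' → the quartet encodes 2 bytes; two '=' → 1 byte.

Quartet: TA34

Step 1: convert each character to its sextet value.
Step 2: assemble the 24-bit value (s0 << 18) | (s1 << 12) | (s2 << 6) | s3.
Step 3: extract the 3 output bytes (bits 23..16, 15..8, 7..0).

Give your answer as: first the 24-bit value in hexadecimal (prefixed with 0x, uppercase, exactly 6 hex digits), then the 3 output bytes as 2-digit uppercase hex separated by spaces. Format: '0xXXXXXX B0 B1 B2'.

Sextets: T=19, A=0, 3=55, 4=56
24-bit: (19<<18) | (0<<12) | (55<<6) | 56
      = 0x4C0000 | 0x000000 | 0x000DC0 | 0x000038
      = 0x4C0DF8
Bytes: (v>>16)&0xFF=4C, (v>>8)&0xFF=0D, v&0xFF=F8

Answer: 0x4C0DF8 4C 0D F8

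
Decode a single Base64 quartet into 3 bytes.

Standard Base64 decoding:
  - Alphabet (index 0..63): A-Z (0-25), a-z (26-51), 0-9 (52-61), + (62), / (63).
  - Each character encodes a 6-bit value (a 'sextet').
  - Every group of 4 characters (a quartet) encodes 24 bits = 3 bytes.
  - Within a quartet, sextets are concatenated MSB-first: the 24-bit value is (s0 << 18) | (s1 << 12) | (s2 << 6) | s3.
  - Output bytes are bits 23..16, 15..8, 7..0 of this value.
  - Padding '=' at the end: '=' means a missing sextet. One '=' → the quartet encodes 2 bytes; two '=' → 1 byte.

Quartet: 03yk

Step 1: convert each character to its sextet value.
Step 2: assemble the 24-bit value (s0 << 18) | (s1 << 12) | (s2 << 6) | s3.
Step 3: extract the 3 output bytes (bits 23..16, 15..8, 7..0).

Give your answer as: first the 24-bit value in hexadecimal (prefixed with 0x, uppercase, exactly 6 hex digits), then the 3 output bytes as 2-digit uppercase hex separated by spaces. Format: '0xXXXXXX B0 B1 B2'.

Sextets: 0=52, 3=55, y=50, k=36
24-bit: (52<<18) | (55<<12) | (50<<6) | 36
      = 0xD00000 | 0x037000 | 0x000C80 | 0x000024
      = 0xD37CA4
Bytes: (v>>16)&0xFF=D3, (v>>8)&0xFF=7C, v&0xFF=A4

Answer: 0xD37CA4 D3 7C A4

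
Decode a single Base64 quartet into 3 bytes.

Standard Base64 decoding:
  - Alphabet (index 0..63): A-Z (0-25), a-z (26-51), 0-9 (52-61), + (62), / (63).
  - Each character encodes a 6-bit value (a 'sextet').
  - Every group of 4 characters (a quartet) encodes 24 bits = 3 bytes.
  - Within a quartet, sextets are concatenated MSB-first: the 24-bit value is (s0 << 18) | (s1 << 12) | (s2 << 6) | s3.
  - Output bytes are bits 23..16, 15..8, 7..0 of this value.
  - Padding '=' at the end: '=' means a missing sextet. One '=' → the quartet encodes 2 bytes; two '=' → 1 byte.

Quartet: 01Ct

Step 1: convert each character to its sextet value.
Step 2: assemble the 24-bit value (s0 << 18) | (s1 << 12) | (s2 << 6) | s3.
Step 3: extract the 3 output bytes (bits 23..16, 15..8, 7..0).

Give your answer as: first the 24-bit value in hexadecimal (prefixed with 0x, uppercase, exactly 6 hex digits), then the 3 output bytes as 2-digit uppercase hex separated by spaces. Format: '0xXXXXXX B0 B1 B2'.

Sextets: 0=52, 1=53, C=2, t=45
24-bit: (52<<18) | (53<<12) | (2<<6) | 45
      = 0xD00000 | 0x035000 | 0x000080 | 0x00002D
      = 0xD350AD
Bytes: (v>>16)&0xFF=D3, (v>>8)&0xFF=50, v&0xFF=AD

Answer: 0xD350AD D3 50 AD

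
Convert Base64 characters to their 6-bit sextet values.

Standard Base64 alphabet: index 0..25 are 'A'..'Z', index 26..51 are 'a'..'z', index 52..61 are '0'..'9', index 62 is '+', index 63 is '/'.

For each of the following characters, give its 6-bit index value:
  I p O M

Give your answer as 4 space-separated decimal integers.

Answer: 8 41 14 12

Derivation:
'I': A..Z range, ord('I') − ord('A') = 8
'p': a..z range, 26 + ord('p') − ord('a') = 41
'O': A..Z range, ord('O') − ord('A') = 14
'M': A..Z range, ord('M') − ord('A') = 12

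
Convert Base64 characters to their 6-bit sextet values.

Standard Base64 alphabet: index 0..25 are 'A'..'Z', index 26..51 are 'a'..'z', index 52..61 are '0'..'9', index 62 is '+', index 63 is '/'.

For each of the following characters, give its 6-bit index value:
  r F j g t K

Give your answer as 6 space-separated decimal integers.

Answer: 43 5 35 32 45 10

Derivation:
'r': a..z range, 26 + ord('r') − ord('a') = 43
'F': A..Z range, ord('F') − ord('A') = 5
'j': a..z range, 26 + ord('j') − ord('a') = 35
'g': a..z range, 26 + ord('g') − ord('a') = 32
't': a..z range, 26 + ord('t') − ord('a') = 45
'K': A..Z range, ord('K') − ord('A') = 10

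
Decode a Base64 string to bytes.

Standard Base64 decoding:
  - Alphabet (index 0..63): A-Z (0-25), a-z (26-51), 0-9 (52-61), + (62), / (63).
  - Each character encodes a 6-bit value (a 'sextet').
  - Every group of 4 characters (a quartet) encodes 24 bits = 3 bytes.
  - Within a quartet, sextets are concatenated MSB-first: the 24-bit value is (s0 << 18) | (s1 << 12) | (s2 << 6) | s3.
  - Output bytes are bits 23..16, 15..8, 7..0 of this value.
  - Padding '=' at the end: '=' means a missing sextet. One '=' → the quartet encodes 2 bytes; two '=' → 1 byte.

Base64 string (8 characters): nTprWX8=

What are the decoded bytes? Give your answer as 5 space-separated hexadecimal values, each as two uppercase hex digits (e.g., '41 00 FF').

After char 0 ('n'=39): chars_in_quartet=1 acc=0x27 bytes_emitted=0
After char 1 ('T'=19): chars_in_quartet=2 acc=0x9D3 bytes_emitted=0
After char 2 ('p'=41): chars_in_quartet=3 acc=0x274E9 bytes_emitted=0
After char 3 ('r'=43): chars_in_quartet=4 acc=0x9D3A6B -> emit 9D 3A 6B, reset; bytes_emitted=3
After char 4 ('W'=22): chars_in_quartet=1 acc=0x16 bytes_emitted=3
After char 5 ('X'=23): chars_in_quartet=2 acc=0x597 bytes_emitted=3
After char 6 ('8'=60): chars_in_quartet=3 acc=0x165FC bytes_emitted=3
Padding '=': partial quartet acc=0x165FC -> emit 59 7F; bytes_emitted=5

Answer: 9D 3A 6B 59 7F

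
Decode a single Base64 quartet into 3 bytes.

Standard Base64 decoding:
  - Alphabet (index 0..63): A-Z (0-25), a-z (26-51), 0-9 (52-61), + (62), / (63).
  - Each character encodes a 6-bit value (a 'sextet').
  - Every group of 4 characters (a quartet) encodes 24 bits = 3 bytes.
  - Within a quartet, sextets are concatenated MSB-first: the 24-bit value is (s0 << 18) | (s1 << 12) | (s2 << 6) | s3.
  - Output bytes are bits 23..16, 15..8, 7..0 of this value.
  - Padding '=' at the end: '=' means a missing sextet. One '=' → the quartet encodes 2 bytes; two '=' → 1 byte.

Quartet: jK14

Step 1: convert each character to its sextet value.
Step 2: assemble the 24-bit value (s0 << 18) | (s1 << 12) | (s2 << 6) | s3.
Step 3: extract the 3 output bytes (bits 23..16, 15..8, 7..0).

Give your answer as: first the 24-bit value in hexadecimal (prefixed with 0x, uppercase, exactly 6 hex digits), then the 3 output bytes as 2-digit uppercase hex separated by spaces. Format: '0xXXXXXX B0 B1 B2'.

Answer: 0x8CAD78 8C AD 78

Derivation:
Sextets: j=35, K=10, 1=53, 4=56
24-bit: (35<<18) | (10<<12) | (53<<6) | 56
      = 0x8C0000 | 0x00A000 | 0x000D40 | 0x000038
      = 0x8CAD78
Bytes: (v>>16)&0xFF=8C, (v>>8)&0xFF=AD, v&0xFF=78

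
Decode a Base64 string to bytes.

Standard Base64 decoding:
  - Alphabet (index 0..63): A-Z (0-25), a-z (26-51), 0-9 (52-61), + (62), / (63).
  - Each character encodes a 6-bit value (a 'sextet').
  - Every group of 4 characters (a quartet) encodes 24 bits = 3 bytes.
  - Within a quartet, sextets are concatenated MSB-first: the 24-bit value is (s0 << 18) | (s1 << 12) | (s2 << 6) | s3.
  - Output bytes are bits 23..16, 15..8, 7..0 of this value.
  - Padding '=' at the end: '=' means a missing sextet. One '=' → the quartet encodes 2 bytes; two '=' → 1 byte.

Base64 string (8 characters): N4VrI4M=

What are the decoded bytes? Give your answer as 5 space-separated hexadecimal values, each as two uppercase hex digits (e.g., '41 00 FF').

After char 0 ('N'=13): chars_in_quartet=1 acc=0xD bytes_emitted=0
After char 1 ('4'=56): chars_in_quartet=2 acc=0x378 bytes_emitted=0
After char 2 ('V'=21): chars_in_quartet=3 acc=0xDE15 bytes_emitted=0
After char 3 ('r'=43): chars_in_quartet=4 acc=0x37856B -> emit 37 85 6B, reset; bytes_emitted=3
After char 4 ('I'=8): chars_in_quartet=1 acc=0x8 bytes_emitted=3
After char 5 ('4'=56): chars_in_quartet=2 acc=0x238 bytes_emitted=3
After char 6 ('M'=12): chars_in_quartet=3 acc=0x8E0C bytes_emitted=3
Padding '=': partial quartet acc=0x8E0C -> emit 23 83; bytes_emitted=5

Answer: 37 85 6B 23 83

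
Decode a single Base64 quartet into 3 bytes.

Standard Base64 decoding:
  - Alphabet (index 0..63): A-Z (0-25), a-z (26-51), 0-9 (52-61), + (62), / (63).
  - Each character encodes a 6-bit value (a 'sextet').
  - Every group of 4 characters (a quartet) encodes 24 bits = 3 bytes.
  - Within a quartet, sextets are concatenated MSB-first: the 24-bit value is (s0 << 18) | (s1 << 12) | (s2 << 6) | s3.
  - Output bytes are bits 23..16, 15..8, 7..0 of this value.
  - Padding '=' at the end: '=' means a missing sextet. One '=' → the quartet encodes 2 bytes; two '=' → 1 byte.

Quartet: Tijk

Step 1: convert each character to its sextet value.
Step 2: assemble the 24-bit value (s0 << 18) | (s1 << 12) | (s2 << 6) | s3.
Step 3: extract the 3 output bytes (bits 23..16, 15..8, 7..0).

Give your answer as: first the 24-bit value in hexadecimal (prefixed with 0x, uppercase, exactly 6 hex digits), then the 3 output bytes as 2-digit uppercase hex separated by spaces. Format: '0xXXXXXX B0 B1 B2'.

Sextets: T=19, i=34, j=35, k=36
24-bit: (19<<18) | (34<<12) | (35<<6) | 36
      = 0x4C0000 | 0x022000 | 0x0008C0 | 0x000024
      = 0x4E28E4
Bytes: (v>>16)&0xFF=4E, (v>>8)&0xFF=28, v&0xFF=E4

Answer: 0x4E28E4 4E 28 E4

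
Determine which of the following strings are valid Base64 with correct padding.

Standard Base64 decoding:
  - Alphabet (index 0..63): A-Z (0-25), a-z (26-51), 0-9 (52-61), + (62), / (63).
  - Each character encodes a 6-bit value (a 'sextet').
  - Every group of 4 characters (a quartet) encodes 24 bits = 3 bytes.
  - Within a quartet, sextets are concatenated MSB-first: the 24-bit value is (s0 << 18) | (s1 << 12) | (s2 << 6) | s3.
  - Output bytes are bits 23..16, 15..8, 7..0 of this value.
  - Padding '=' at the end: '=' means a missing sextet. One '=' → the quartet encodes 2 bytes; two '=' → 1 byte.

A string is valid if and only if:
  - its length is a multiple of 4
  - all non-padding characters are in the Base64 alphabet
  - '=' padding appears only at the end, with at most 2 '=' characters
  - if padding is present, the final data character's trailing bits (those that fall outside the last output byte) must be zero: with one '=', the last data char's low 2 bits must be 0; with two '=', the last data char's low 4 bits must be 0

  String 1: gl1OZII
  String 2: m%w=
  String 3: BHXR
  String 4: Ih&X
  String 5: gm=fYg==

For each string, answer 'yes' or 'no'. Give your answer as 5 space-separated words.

String 1: 'gl1OZII' → invalid (len=7 not mult of 4)
String 2: 'm%w=' → invalid (bad char(s): ['%'])
String 3: 'BHXR' → valid
String 4: 'Ih&X' → invalid (bad char(s): ['&'])
String 5: 'gm=fYg==' → invalid (bad char(s): ['=']; '=' in middle)

Answer: no no yes no no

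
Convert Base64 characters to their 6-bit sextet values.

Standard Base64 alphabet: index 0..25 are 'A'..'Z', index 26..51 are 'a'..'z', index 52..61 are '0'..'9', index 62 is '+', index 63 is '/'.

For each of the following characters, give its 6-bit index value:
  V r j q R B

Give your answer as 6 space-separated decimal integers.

'V': A..Z range, ord('V') − ord('A') = 21
'r': a..z range, 26 + ord('r') − ord('a') = 43
'j': a..z range, 26 + ord('j') − ord('a') = 35
'q': a..z range, 26 + ord('q') − ord('a') = 42
'R': A..Z range, ord('R') − ord('A') = 17
'B': A..Z range, ord('B') − ord('A') = 1

Answer: 21 43 35 42 17 1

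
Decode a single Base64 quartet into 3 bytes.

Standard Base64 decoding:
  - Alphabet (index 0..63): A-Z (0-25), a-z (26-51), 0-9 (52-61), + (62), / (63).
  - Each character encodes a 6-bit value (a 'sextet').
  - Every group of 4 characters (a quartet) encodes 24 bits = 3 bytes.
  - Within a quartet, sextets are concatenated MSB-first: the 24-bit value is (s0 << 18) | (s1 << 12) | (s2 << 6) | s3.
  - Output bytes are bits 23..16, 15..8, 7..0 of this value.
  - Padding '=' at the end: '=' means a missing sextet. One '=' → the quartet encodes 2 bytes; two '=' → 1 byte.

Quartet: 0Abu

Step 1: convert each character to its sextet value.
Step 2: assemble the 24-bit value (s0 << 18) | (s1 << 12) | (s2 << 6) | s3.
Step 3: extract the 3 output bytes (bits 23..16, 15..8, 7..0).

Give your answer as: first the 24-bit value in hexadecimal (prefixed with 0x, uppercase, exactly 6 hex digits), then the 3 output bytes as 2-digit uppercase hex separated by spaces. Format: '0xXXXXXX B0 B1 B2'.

Sextets: 0=52, A=0, b=27, u=46
24-bit: (52<<18) | (0<<12) | (27<<6) | 46
      = 0xD00000 | 0x000000 | 0x0006C0 | 0x00002E
      = 0xD006EE
Bytes: (v>>16)&0xFF=D0, (v>>8)&0xFF=06, v&0xFF=EE

Answer: 0xD006EE D0 06 EE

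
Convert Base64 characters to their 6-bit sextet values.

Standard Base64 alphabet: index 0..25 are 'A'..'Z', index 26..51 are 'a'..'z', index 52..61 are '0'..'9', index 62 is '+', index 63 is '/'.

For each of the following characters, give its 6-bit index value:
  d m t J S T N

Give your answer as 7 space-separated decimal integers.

Answer: 29 38 45 9 18 19 13

Derivation:
'd': a..z range, 26 + ord('d') − ord('a') = 29
'm': a..z range, 26 + ord('m') − ord('a') = 38
't': a..z range, 26 + ord('t') − ord('a') = 45
'J': A..Z range, ord('J') − ord('A') = 9
'S': A..Z range, ord('S') − ord('A') = 18
'T': A..Z range, ord('T') − ord('A') = 19
'N': A..Z range, ord('N') − ord('A') = 13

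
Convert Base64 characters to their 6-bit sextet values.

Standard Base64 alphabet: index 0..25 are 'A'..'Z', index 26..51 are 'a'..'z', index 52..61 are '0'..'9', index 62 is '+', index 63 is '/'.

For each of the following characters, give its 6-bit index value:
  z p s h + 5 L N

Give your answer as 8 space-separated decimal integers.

'z': a..z range, 26 + ord('z') − ord('a') = 51
'p': a..z range, 26 + ord('p') − ord('a') = 41
's': a..z range, 26 + ord('s') − ord('a') = 44
'h': a..z range, 26 + ord('h') − ord('a') = 33
'+': index 62
'5': 0..9 range, 52 + ord('5') − ord('0') = 57
'L': A..Z range, ord('L') − ord('A') = 11
'N': A..Z range, ord('N') − ord('A') = 13

Answer: 51 41 44 33 62 57 11 13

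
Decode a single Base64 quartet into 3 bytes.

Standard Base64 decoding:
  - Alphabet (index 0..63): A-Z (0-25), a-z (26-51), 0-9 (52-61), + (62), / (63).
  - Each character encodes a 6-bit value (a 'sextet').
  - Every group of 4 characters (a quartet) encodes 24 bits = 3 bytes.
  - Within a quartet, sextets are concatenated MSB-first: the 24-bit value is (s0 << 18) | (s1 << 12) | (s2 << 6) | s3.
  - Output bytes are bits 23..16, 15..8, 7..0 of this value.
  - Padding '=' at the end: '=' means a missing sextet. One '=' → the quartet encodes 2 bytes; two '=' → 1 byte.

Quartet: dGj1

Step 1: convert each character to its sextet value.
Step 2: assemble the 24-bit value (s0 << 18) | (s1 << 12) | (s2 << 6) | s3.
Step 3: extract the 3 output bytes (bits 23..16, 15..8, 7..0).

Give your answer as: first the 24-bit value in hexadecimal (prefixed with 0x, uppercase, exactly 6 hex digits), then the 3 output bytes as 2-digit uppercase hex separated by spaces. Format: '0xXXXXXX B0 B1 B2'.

Answer: 0x7468F5 74 68 F5

Derivation:
Sextets: d=29, G=6, j=35, 1=53
24-bit: (29<<18) | (6<<12) | (35<<6) | 53
      = 0x740000 | 0x006000 | 0x0008C0 | 0x000035
      = 0x7468F5
Bytes: (v>>16)&0xFF=74, (v>>8)&0xFF=68, v&0xFF=F5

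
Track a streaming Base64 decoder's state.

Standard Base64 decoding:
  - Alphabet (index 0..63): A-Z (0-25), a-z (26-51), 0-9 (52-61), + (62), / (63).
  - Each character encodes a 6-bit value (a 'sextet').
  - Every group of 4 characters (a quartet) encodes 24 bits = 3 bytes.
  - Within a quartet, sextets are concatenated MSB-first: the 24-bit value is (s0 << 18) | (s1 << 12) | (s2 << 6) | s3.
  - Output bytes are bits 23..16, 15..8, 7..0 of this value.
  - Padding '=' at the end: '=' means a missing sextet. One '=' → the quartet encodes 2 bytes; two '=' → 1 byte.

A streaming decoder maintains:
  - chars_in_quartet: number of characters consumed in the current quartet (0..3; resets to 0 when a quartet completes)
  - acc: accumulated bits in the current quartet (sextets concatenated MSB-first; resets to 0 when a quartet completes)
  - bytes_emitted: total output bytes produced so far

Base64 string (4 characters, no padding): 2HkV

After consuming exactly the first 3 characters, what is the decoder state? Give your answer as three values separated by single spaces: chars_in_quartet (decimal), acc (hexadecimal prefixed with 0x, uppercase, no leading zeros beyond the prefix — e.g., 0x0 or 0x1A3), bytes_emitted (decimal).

Answer: 3 0x361E4 0

Derivation:
After char 0 ('2'=54): chars_in_quartet=1 acc=0x36 bytes_emitted=0
After char 1 ('H'=7): chars_in_quartet=2 acc=0xD87 bytes_emitted=0
After char 2 ('k'=36): chars_in_quartet=3 acc=0x361E4 bytes_emitted=0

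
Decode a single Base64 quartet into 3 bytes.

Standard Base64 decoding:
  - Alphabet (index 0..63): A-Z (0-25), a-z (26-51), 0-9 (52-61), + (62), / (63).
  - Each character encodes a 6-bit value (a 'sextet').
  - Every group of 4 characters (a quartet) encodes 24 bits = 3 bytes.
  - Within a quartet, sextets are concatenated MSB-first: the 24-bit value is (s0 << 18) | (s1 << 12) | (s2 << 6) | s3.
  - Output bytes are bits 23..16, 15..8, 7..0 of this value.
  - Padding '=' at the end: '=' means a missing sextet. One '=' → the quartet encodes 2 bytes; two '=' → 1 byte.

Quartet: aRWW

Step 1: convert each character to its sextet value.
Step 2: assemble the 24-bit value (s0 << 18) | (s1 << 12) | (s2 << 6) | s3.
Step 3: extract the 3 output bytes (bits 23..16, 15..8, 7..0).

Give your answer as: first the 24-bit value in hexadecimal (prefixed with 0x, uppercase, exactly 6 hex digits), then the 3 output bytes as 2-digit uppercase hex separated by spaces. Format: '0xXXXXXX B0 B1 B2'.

Sextets: a=26, R=17, W=22, W=22
24-bit: (26<<18) | (17<<12) | (22<<6) | 22
      = 0x680000 | 0x011000 | 0x000580 | 0x000016
      = 0x691596
Bytes: (v>>16)&0xFF=69, (v>>8)&0xFF=15, v&0xFF=96

Answer: 0x691596 69 15 96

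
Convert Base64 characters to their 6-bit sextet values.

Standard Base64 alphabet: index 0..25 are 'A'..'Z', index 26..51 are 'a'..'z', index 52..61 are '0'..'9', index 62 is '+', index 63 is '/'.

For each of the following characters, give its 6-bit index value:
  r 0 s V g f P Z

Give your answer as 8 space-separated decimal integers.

Answer: 43 52 44 21 32 31 15 25

Derivation:
'r': a..z range, 26 + ord('r') − ord('a') = 43
'0': 0..9 range, 52 + ord('0') − ord('0') = 52
's': a..z range, 26 + ord('s') − ord('a') = 44
'V': A..Z range, ord('V') − ord('A') = 21
'g': a..z range, 26 + ord('g') − ord('a') = 32
'f': a..z range, 26 + ord('f') − ord('a') = 31
'P': A..Z range, ord('P') − ord('A') = 15
'Z': A..Z range, ord('Z') − ord('A') = 25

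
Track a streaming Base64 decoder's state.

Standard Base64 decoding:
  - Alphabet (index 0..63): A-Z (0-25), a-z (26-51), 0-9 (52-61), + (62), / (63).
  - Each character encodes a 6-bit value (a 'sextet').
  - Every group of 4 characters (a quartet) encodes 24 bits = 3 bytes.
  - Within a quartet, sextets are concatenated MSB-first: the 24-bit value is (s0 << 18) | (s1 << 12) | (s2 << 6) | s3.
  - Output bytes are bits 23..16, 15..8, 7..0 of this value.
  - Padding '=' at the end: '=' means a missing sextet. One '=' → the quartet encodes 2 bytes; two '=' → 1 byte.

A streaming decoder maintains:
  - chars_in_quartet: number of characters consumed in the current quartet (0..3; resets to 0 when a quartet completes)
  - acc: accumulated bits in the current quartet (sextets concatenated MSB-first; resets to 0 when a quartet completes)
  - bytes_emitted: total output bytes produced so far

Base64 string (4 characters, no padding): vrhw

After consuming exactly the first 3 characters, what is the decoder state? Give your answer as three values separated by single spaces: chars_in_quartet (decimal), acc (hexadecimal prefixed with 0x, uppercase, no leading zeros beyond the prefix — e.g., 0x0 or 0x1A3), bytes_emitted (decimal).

After char 0 ('v'=47): chars_in_quartet=1 acc=0x2F bytes_emitted=0
After char 1 ('r'=43): chars_in_quartet=2 acc=0xBEB bytes_emitted=0
After char 2 ('h'=33): chars_in_quartet=3 acc=0x2FAE1 bytes_emitted=0

Answer: 3 0x2FAE1 0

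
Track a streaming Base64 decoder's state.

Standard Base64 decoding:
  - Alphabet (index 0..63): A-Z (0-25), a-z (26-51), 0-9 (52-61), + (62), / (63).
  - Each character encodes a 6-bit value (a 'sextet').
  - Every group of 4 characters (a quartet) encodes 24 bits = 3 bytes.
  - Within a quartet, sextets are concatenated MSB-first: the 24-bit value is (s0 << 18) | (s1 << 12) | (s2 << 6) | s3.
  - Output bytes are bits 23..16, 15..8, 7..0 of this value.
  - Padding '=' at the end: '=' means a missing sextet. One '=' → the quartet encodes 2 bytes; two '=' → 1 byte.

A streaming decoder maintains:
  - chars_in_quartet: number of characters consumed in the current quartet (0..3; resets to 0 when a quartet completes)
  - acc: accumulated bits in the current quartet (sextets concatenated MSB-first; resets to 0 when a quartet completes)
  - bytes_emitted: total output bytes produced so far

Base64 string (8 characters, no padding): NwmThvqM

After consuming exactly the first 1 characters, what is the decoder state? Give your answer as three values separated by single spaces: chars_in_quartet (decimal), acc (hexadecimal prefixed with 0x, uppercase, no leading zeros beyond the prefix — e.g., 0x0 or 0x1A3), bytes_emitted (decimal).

After char 0 ('N'=13): chars_in_quartet=1 acc=0xD bytes_emitted=0

Answer: 1 0xD 0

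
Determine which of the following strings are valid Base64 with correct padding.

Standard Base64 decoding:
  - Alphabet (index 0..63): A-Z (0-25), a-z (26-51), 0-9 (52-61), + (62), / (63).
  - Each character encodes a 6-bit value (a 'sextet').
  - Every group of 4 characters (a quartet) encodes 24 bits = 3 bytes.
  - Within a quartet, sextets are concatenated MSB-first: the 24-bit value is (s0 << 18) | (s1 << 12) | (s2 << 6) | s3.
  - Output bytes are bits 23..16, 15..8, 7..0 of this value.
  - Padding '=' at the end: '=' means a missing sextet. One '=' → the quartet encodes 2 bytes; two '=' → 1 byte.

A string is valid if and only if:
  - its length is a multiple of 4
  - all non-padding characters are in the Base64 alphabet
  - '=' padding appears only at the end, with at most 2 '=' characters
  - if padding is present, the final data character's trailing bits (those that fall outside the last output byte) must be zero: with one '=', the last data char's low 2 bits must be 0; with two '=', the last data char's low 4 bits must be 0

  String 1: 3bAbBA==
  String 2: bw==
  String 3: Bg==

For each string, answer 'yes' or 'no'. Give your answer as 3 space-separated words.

Answer: yes yes yes

Derivation:
String 1: '3bAbBA==' → valid
String 2: 'bw==' → valid
String 3: 'Bg==' → valid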